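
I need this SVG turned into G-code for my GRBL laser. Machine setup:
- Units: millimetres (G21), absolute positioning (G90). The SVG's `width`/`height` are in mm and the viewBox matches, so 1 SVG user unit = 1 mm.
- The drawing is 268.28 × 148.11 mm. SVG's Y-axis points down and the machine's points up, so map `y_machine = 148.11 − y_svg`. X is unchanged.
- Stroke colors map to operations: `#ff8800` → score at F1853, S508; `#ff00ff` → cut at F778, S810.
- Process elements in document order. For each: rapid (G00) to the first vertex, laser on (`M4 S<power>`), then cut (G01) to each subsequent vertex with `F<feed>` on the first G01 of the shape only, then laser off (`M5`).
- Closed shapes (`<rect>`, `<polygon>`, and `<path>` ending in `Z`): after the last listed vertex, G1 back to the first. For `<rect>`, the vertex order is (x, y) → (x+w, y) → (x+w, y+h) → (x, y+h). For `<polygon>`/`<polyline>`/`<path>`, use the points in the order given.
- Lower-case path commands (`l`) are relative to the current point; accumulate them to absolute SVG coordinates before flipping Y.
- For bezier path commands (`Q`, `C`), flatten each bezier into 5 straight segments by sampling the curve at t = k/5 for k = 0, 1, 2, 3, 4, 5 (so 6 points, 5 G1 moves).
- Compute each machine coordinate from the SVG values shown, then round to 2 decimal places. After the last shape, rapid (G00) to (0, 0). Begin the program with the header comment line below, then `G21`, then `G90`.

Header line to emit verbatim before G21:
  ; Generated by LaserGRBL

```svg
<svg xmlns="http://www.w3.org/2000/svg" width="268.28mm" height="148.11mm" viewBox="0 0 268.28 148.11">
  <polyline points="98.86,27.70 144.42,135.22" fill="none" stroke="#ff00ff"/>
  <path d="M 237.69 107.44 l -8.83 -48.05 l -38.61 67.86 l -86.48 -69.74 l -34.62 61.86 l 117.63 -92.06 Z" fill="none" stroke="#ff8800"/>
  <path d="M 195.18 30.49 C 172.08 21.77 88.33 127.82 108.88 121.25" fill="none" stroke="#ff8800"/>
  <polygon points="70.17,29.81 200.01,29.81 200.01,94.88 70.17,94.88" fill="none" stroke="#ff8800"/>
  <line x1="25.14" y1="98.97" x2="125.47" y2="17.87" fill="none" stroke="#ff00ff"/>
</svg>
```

viewBox `0 0 268.28 148.11` with mm width/height → 1 unit = 1 mm. Flip: y_m = 148.11 − y_svg.

**Shape 1** — `<polyline>` line segment, stroke `#ff00ff` → cut (S810, F778). Machine vertices: (98.86,120.41) → (144.42,12.89). Open path.

**Shape 2** — `<path>` closed polygon, stroke `#ff8800` → score (S508, F1853). Machine vertices: (237.69,40.67) → (228.86,88.72) → (190.25,20.86) → (103.77,90.60) → (69.15,28.74) → (186.78,120.80) → (237.69,40.67). Closed: final G1 returns to the first vertex.

**Shape 3** — `<path>` cubic bezier, stroke `#ff8800` → score (S508, F1853). Control points (SVG): P0=(195.18,30.49), P1=(172.08,21.77), P2=(88.33,127.82), P3=(108.88,121.25); sampled at t=k/5. Machine vertices: (195.18,117.62) → (175.36,110.90) → (148.90,87.55) → (123.73,58.48) → (107.75,34.61) → (108.88,26.86). Open path.

**Shape 4** — `<polygon>` rectangle, stroke `#ff8800` → score (S508, F1853). Machine vertices: (70.17,118.30) → (200.01,118.30) → (200.01,53.23) → (70.17,53.23) → (70.17,118.30). Closed: final G1 returns to the first vertex.

**Shape 5** — `<line>` line segment, stroke `#ff00ff` → cut (S810, F778). Machine vertices: (25.14,49.14) → (125.47,130.24). Open path.

; Generated by LaserGRBL
G21
G90
G00 X98.86 Y120.41
M4 S810
G01 X144.42 Y12.89 F778
M5
G00 X237.69 Y40.67
M4 S508
G01 X228.86 Y88.72 F1853
G01 X190.25 Y20.86
G01 X103.77 Y90.60
G01 X69.15 Y28.74
G01 X186.78 Y120.80
G01 X237.69 Y40.67
M5
G00 X195.18 Y117.62
M4 S508
G01 X175.36 Y110.90 F1853
G01 X148.90 Y87.55
G01 X123.73 Y58.48
G01 X107.75 Y34.61
G01 X108.88 Y26.86
M5
G00 X70.17 Y118.30
M4 S508
G01 X200.01 Y118.30 F1853
G01 X200.01 Y53.23
G01 X70.17 Y53.23
G01 X70.17 Y118.30
M5
G00 X25.14 Y49.14
M4 S810
G01 X125.47 Y130.24 F778
M5
G00 X0.00 Y0.00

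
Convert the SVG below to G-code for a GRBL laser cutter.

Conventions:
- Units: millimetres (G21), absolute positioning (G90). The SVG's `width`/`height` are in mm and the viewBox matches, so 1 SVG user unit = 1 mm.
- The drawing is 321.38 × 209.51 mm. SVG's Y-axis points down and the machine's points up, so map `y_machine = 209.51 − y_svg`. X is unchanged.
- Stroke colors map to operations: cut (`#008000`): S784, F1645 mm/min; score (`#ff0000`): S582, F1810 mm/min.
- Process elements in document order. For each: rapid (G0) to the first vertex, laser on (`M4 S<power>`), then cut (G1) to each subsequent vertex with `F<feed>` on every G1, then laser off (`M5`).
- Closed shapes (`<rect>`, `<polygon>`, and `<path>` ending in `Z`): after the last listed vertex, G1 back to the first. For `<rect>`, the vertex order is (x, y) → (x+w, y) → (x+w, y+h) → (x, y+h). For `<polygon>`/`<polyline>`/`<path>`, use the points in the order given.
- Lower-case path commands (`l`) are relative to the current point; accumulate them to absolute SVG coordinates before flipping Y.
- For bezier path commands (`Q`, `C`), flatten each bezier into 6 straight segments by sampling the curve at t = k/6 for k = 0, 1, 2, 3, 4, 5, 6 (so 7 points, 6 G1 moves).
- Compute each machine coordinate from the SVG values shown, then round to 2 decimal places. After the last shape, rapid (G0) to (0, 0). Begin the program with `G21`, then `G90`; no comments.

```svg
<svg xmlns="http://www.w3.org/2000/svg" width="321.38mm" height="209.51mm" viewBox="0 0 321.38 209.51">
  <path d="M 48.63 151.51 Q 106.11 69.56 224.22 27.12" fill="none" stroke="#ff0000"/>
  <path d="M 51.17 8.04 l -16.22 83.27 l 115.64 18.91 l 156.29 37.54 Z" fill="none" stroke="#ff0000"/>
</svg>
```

1 u = 1 mm; y_m = 209.51 − y.

[1] `<path>` quadratic bezier, #ff0000→score S582 F1810: (48.63,58.00) → (69.47,84.22) → (93.69,108.24) → (121.27,130.07) → (152.22,149.71) → (186.53,167.15) → (224.22,182.39)

[2] `<path>` closed polygon, #ff0000→score S582 F1810: (51.17,201.47) → (34.95,118.20) → (150.59,99.29) → (306.88,61.75) → (51.17,201.47) (closed)

G21
G90
G0 X48.63 Y58.00
M4 S582
G1 X69.47 Y84.22 F1810
G1 X93.69 Y108.24 F1810
G1 X121.27 Y130.07 F1810
G1 X152.22 Y149.71 F1810
G1 X186.53 Y167.15 F1810
G1 X224.22 Y182.39 F1810
M5
G0 X51.17 Y201.47
M4 S582
G1 X34.95 Y118.20 F1810
G1 X150.59 Y99.29 F1810
G1 X306.88 Y61.75 F1810
G1 X51.17 Y201.47 F1810
M5
G0 X0.00 Y0.00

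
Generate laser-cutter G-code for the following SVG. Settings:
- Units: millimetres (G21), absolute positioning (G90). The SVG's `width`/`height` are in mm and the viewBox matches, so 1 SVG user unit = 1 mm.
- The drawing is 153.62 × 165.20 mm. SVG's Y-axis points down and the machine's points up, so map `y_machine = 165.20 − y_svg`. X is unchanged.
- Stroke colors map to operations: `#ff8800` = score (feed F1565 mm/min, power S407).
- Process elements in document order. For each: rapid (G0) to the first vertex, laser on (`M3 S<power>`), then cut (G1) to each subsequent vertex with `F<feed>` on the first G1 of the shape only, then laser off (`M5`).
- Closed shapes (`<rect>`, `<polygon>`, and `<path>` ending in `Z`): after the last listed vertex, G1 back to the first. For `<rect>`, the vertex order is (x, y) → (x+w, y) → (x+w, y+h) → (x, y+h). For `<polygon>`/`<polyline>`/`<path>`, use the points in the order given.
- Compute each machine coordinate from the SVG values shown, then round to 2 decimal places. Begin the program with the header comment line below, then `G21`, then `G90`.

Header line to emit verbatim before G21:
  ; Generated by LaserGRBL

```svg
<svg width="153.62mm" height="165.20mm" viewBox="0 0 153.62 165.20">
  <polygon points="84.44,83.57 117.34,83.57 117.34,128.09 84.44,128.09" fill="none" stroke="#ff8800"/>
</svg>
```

viewBox `0 0 153.62 165.20` with mm width/height → 1 unit = 1 mm. Flip: y_m = 165.20 − y_svg.

**Shape 1** — `<polygon>` rectangle, stroke `#ff8800` → score (S407, F1565). Machine vertices: (84.44,81.63) → (117.34,81.63) → (117.34,37.11) → (84.44,37.11) → (84.44,81.63). Closed: final G1 returns to the first vertex.

; Generated by LaserGRBL
G21
G90
G0 X84.44 Y81.63
M3 S407
G1 X117.34 Y81.63 F1565
G1 X117.34 Y37.11
G1 X84.44 Y37.11
G1 X84.44 Y81.63
M5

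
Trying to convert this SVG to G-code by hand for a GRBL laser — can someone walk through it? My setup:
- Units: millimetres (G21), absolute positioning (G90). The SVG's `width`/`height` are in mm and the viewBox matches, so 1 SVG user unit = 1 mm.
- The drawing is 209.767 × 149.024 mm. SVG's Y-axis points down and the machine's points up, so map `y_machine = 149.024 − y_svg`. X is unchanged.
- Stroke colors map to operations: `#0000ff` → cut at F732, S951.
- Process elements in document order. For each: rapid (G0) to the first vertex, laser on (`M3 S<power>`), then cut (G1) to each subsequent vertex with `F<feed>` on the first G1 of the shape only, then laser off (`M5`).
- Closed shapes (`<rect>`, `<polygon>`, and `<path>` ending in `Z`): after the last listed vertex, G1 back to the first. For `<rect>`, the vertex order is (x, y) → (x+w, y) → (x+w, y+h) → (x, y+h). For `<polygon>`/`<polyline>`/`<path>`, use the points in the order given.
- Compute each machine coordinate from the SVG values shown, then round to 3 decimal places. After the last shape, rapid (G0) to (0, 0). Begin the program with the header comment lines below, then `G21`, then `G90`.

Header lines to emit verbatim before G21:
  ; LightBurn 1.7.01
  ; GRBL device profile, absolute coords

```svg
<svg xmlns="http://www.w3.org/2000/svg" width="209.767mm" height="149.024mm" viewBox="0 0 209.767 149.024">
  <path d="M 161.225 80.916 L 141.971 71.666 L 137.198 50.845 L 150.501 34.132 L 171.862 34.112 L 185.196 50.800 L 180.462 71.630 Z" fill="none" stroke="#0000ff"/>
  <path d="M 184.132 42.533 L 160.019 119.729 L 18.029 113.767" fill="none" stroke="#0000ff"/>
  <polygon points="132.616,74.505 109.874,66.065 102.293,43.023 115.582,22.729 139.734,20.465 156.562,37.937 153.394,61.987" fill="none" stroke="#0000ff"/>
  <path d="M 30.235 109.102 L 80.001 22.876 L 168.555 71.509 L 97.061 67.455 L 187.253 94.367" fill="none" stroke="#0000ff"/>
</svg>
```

; LightBurn 1.7.01
; GRBL device profile, absolute coords
G21
G90
G0 X161.225 Y68.108
M3 S951
G1 X141.971 Y77.358 F732
G1 X137.198 Y98.179
G1 X150.501 Y114.892
G1 X171.862 Y114.912
G1 X185.196 Y98.224
G1 X180.462 Y77.394
G1 X161.225 Y68.108
M5
G0 X184.132 Y106.491
M3 S951
G1 X160.019 Y29.295 F732
G1 X18.029 Y35.257
M5
G0 X132.616 Y74.519
M3 S951
G1 X109.874 Y82.959 F732
G1 X102.293 Y106.001
G1 X115.582 Y126.295
G1 X139.734 Y128.559
G1 X156.562 Y111.087
G1 X153.394 Y87.037
G1 X132.616 Y74.519
M5
G0 X30.235 Y39.922
M3 S951
G1 X80.001 Y126.148 F732
G1 X168.555 Y77.515
G1 X97.061 Y81.569
G1 X187.253 Y54.657
M5
G0 X0.000 Y0.000

1 u = 1 mm; y_m = 149.024 − y.

[1] `<path>` regular polygon, #0000ff→cut S951 F732: (161.225,68.108) → (141.971,77.358) → (137.198,98.179) → (150.501,114.892) → (171.862,114.912) → (185.196,98.224) → (180.462,77.394) → (161.225,68.108) (closed)

[2] `<path>` open polyline, #0000ff→cut S951 F732: (184.132,106.491) → (160.019,29.295) → (18.029,35.257)

[3] `<polygon>` regular polygon, #0000ff→cut S951 F732: (132.616,74.519) → (109.874,82.959) → (102.293,106.001) → (115.582,126.295) → (139.734,128.559) → (156.562,111.087) → (153.394,87.037) → (132.616,74.519) (closed)

[4] `<path>` open polyline, #0000ff→cut S951 F732: (30.235,39.922) → (80.001,126.148) → (168.555,77.515) → (97.061,81.569) → (187.253,54.657)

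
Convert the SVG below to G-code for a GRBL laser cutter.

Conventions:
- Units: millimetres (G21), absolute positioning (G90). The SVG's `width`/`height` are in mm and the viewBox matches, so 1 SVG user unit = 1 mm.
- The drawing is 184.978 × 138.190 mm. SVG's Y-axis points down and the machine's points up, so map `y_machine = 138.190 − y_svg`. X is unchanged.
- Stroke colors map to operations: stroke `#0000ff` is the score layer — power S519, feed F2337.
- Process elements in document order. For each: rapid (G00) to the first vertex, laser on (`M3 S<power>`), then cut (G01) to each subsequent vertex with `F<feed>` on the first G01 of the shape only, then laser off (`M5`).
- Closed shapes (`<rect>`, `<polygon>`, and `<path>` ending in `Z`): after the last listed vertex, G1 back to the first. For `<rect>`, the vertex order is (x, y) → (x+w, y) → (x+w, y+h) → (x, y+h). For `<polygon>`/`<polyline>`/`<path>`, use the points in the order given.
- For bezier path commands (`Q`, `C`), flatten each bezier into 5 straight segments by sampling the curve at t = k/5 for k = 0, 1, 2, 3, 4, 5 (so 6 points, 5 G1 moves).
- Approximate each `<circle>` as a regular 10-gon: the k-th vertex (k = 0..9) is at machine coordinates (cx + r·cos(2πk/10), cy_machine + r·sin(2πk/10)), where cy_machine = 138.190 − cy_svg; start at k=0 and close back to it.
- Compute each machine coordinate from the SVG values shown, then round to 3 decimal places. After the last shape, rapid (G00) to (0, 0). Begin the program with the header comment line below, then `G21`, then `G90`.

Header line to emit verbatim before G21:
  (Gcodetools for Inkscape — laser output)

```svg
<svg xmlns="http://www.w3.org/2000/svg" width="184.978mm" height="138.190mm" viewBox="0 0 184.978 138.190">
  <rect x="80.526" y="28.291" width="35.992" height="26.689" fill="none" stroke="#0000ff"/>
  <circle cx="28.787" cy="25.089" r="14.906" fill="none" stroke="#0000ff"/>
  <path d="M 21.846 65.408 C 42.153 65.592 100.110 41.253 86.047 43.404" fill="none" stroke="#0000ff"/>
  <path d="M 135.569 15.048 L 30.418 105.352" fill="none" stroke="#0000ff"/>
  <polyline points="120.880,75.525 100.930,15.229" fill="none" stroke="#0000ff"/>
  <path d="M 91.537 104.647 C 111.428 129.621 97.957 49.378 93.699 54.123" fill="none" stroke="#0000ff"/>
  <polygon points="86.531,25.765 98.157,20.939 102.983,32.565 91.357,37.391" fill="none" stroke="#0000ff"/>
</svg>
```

(Gcodetools for Inkscape — laser output)
G21
G90
G00 X80.526 Y109.899
M3 S519
G01 X116.518 Y109.899 F2337
G01 X116.518 Y83.210
G01 X80.526 Y83.210
G01 X80.526 Y109.899
M5
G00 X43.693 Y113.101
M3 S519
G01 X40.846 Y121.863 F2337
G01 X33.393 Y127.277
G01 X24.181 Y127.277
G01 X16.728 Y121.863
G01 X13.881 Y113.101
G01 X16.728 Y104.339
G01 X24.181 Y98.925
G01 X33.393 Y98.925
G01 X40.846 Y104.339
G01 X43.693 Y113.101
M5
G00 X21.846 Y72.782
M3 S519
G01 X37.671 Y75.206 F2337
G01 X57.268 Y81.067
G01 X75.372 Y87.917
G01 X86.720 Y93.306
G01 X86.047 Y94.786
M5
G00 X135.569 Y123.142
M3 S519
G01 X30.418 Y32.838 F2337
M5
G00 X120.880 Y62.665
M3 S519
G01 X100.930 Y122.961 F2337
M5
G00 X91.537 Y33.543
M3 S519
G01 X99.809 Y29.663 F2337
G01 X102.117 Y41.905
G01 X100.506 Y61.140
G01 X97.019 Y78.237
G01 X93.699 Y84.067
M5
G00 X86.531 Y112.425
M3 S519
G01 X98.157 Y117.251 F2337
G01 X102.983 Y105.625
G01 X91.357 Y100.799
G01 X86.531 Y112.425
M5
G00 X0.000 Y0.000

Since the viewBox matches the mm dimensions, user units are millimetres directly. The only transform is the Y-flip y_m = 138.190 − y_svg.

Shape 1 is a rectangle drawn with `<rect>`. Its stroke #0000ff means score at S519, F2337. After flipping Y the toolpath is (80.526,109.899) → (116.518,109.899) → (116.518,83.210) → (80.526,83.210) → (80.526,109.899), returning to the start.

Shape 2 is a circle drawn with `<circle>`. Its stroke #0000ff means score at S519, F2337. After flipping Y the toolpath is (43.693,113.101) → (40.846,121.863) → (33.393,127.277) → (24.181,127.277) → (16.728,121.863) → (13.881,113.101) → (16.728,104.339) → (24.181,98.925) → (33.393,98.925) → (40.846,104.339) → (43.693,113.101), returning to the start.

Shape 3 is a cubic bezier drawn with `<path>`. Its stroke #0000ff means score at S519, F2337. After flipping Y the toolpath is (21.846,72.782) → (37.671,75.206) → (57.268,81.067) → (75.372,87.917) → (86.720,93.306) → (86.047,94.786).

Shape 4 is a line segment drawn with `<path>`. Its stroke #0000ff means score at S519, F2337. After flipping Y the toolpath is (135.569,123.142) → (30.418,32.838).

Shape 5 is a line segment drawn with `<polyline>`. Its stroke #0000ff means score at S519, F2337. After flipping Y the toolpath is (120.880,62.665) → (100.930,122.961).

Shape 6 is a cubic bezier drawn with `<path>`. Its stroke #0000ff means score at S519, F2337. After flipping Y the toolpath is (91.537,33.543) → (99.809,29.663) → (102.117,41.905) → (100.506,61.140) → (97.019,78.237) → (93.699,84.067).

Shape 7 is a regular polygon drawn with `<polygon>`. Its stroke #0000ff means score at S519, F2337. After flipping Y the toolpath is (86.531,112.425) → (98.157,117.251) → (102.983,105.625) → (91.357,100.799) → (86.531,112.425), returning to the start.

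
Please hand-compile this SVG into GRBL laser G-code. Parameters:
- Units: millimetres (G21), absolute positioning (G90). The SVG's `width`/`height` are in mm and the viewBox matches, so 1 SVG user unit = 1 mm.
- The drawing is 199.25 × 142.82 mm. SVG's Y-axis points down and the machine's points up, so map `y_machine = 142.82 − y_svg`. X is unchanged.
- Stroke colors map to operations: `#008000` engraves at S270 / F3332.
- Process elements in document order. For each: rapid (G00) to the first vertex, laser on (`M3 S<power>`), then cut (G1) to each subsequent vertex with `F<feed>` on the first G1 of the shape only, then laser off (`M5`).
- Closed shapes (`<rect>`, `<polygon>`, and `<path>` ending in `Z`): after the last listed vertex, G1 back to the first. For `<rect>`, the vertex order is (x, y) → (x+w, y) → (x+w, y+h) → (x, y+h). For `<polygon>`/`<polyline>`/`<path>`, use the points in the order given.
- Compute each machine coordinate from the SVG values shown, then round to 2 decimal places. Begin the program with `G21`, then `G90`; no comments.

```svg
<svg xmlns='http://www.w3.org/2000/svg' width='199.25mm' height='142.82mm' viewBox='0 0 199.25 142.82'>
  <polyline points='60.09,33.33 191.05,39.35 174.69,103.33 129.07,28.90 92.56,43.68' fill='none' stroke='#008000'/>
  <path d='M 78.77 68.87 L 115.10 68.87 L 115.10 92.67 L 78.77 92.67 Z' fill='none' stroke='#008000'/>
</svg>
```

1 u = 1 mm; y_m = 142.82 − y.

[1] `<polyline>` open polyline, #008000→engrave S270 F3332: (60.09,109.49) → (191.05,103.47) → (174.69,39.49) → (129.07,113.92) → (92.56,99.14)

[2] `<path>` rectangle, #008000→engrave S270 F3332: (78.77,73.95) → (115.10,73.95) → (115.10,50.15) → (78.77,50.15) → (78.77,73.95) (closed)

G21
G90
G00 X60.09 Y109.49
M3 S270
G1 X191.05 Y103.47 F3332
G1 X174.69 Y39.49
G1 X129.07 Y113.92
G1 X92.56 Y99.14
M5
G00 X78.77 Y73.95
M3 S270
G1 X115.10 Y73.95 F3332
G1 X115.10 Y50.15
G1 X78.77 Y50.15
G1 X78.77 Y73.95
M5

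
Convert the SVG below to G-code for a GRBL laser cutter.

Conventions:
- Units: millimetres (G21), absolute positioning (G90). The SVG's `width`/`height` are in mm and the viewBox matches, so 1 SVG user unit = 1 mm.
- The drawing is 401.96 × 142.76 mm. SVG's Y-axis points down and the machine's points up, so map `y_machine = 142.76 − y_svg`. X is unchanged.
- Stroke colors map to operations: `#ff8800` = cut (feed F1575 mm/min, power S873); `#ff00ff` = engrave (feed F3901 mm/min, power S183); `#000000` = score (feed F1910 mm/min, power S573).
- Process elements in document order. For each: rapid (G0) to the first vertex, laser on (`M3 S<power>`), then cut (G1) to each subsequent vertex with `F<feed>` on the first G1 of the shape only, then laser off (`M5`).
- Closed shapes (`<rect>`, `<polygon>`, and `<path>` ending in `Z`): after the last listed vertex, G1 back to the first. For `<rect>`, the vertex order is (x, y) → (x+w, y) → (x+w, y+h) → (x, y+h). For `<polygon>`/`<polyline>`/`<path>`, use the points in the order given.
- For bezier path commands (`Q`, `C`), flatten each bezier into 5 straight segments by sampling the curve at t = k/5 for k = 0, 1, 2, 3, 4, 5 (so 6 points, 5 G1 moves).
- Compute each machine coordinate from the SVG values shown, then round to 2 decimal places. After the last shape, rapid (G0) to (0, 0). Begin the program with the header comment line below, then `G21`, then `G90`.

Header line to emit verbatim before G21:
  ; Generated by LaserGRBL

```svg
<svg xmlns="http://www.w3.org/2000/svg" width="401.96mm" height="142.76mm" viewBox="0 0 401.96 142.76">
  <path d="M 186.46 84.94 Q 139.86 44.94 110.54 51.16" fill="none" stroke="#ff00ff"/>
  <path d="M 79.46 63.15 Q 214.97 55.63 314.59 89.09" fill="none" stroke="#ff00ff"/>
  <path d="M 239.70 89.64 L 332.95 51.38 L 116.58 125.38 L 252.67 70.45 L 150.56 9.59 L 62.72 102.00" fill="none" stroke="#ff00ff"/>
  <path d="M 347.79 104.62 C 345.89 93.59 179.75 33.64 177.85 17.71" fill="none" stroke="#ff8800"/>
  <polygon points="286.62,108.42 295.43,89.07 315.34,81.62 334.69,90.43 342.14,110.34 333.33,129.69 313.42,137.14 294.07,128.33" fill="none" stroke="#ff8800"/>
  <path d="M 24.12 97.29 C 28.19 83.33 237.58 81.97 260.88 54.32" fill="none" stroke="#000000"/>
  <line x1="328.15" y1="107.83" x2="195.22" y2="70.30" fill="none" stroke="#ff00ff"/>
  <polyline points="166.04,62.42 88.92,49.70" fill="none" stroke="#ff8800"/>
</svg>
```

; Generated by LaserGRBL
G21
G90
G0 X186.46 Y57.82
M3 S183
G1 X168.51 Y71.97 F3901
G1 X151.94 Y82.42
G1 X136.76 Y89.18
G1 X122.96 Y92.24
G1 X110.54 Y91.60
M5
G0 X79.46 Y79.61
M3 S183
G1 X132.23 Y80.98 F3901
G1 X182.13 Y79.07
G1 X229.15 Y73.88
G1 X273.31 Y65.41
G1 X314.59 Y53.67
M5
G0 X239.70 Y53.12
M3 S183
G1 X332.95 Y91.38 F3901
G1 X116.58 Y17.38
G1 X252.67 Y72.31
G1 X150.56 Y133.17
G1 X62.72 Y40.76
M5
G0 X347.79 Y38.14
M3 S873
G1 X329.57 Y49.88 F1575
G1 X287.70 Y68.91
G1 X237.94 Y90.75
G1 X196.07 Y110.95
G1 X177.85 Y125.05
M5
G0 X286.62 Y34.34
M3 S873
G1 X295.43 Y53.69 F1575
G1 X315.34 Y61.14
G1 X334.69 Y52.33
G1 X342.14 Y32.42
G1 X333.33 Y13.07
G1 X313.42 Y5.62
G1 X294.07 Y14.43
G1 X286.62 Y34.34
M5
G0 X24.12 Y45.47
M3 S573
G1 X48.07 Y52.65 F1910
G1 X102.51 Y58.66
G1 X168.65 Y65.39
G1 X227.70 Y74.69
G1 X260.88 Y88.44
M5
G0 X328.15 Y34.93
M3 S183
G1 X195.22 Y72.46 F3901
M5
G0 X166.04 Y80.34
M3 S873
G1 X88.92 Y93.06 F1575
M5
G0 X0.00 Y0.00

viewBox `0 0 401.96 142.76` with mm width/height → 1 unit = 1 mm. Flip: y_m = 142.76 − y_svg.

**Shape 1** — `<path>` quadratic bezier, stroke `#ff00ff` → engrave (S183, F3901). Control points (SVG): P0=(186.46,84.94), P1=(139.86,44.94), P2=(110.54,51.16); sampled at t=k/5. Machine vertices: (186.46,57.82) → (168.51,71.97) → (151.94,82.42) → (136.76,89.18) → (122.96,92.24) → (110.54,91.60). Open path.

**Shape 2** — `<path>` quadratic bezier, stroke `#ff00ff` → engrave (S183, F3901). Control points (SVG): P0=(79.46,63.15), P1=(214.97,55.63), P2=(314.59,89.09); sampled at t=k/5. Machine vertices: (79.46,79.61) → (132.23,80.98) → (182.13,79.07) → (229.15,73.88) → (273.31,65.41) → (314.59,53.67). Open path.

**Shape 3** — `<path>` open polyline, stroke `#ff00ff` → engrave (S183, F3901). Machine vertices: (239.70,53.12) → (332.95,91.38) → (116.58,17.38) → (252.67,72.31) → (150.56,133.17) → (62.72,40.76). Open path.

**Shape 4** — `<path>` cubic bezier, stroke `#ff8800` → cut (S873, F1575). Control points (SVG): P0=(347.79,104.62), P1=(345.89,93.59), P2=(179.75,33.64), P3=(177.85,17.71); sampled at t=k/5. Machine vertices: (347.79,38.14) → (329.57,49.88) → (287.70,68.91) → (237.94,90.75) → (196.07,110.95) → (177.85,125.05). Open path.

**Shape 5** — `<polygon>` regular polygon, stroke `#ff8800` → cut (S873, F1575). Machine vertices: (286.62,34.34) → (295.43,53.69) → (315.34,61.14) → (334.69,52.33) → (342.14,32.42) → (333.33,13.07) → (313.42,5.62) → (294.07,14.43) → (286.62,34.34). Closed: final G1 returns to the first vertex.

**Shape 6** — `<path>` cubic bezier, stroke `#000000` → score (S573, F1910). Control points (SVG): P0=(24.12,97.29), P1=(28.19,83.33), P2=(237.58,81.97), P3=(260.88,54.32); sampled at t=k/5. Machine vertices: (24.12,45.47) → (48.07,52.65) → (102.51,58.66) → (168.65,65.39) → (227.70,74.69) → (260.88,88.44). Open path.

**Shape 7** — `<line>` line segment, stroke `#ff00ff` → engrave (S183, F3901). Machine vertices: (328.15,34.93) → (195.22,72.46). Open path.

**Shape 8** — `<polyline>` line segment, stroke `#ff8800` → cut (S873, F1575). Machine vertices: (166.04,80.34) → (88.92,93.06). Open path.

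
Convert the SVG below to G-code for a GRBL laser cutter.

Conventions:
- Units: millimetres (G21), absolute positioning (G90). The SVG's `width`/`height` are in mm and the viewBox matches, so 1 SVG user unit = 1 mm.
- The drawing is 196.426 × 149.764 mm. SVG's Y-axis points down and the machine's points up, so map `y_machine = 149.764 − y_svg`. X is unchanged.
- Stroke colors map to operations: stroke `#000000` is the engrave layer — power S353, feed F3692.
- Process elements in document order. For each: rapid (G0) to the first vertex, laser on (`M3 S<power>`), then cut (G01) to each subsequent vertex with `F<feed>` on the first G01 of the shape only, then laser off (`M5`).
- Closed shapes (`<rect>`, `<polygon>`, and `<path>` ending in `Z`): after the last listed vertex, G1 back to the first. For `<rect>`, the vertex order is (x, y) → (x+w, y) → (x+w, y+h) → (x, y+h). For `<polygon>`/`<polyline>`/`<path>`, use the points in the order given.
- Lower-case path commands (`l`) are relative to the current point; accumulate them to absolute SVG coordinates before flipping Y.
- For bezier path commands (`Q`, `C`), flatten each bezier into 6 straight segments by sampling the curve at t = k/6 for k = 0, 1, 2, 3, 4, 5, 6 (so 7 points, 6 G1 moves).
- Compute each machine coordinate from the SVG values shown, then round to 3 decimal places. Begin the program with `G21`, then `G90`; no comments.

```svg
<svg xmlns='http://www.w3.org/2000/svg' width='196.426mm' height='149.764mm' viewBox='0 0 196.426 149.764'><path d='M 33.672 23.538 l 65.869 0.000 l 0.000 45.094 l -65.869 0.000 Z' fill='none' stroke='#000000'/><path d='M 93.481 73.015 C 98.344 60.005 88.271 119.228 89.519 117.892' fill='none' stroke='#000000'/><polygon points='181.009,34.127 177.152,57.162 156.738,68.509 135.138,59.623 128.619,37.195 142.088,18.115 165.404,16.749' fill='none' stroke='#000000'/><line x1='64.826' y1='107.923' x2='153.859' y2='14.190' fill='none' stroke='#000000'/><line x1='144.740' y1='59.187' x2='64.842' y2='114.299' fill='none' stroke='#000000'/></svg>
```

G21
G90
G0 X33.672 Y126.226
M3 S353
G01 X99.541 Y126.226 F3692
G01 X99.541 Y81.132
G01 X33.672 Y81.132
G01 X33.672 Y126.226
M5
G0 X93.481 Y76.749
M3 S353
G01 X94.789 Y77.849 F3692
G01 X94.338 Y70.600
G01 X92.856 Y58.688
G01 X91.072 Y45.804
G01 X89.717 Y35.636
G01 X89.519 Y31.872
M5
G0 X181.009 Y115.637
M3 S353
G01 X177.152 Y92.602 F3692
G01 X156.738 Y81.255
G01 X135.138 Y90.141
G01 X128.619 Y112.569
G01 X142.088 Y131.649
G01 X165.404 Y133.015
G01 X181.009 Y115.637
M5
G0 X64.826 Y41.841
M3 S353
G01 X153.859 Y135.574 F3692
M5
G0 X144.740 Y90.577
M3 S353
G01 X64.842 Y35.465 F3692
M5

Since the viewBox matches the mm dimensions, user units are millimetres directly. The only transform is the Y-flip y_m = 149.764 − y_svg.

Shape 1 is a rectangle drawn with `<path>`. Its stroke #000000 means engrave at S353, F3692. After flipping Y the toolpath is (33.672,126.226) → (99.541,126.226) → (99.541,81.132) → (33.672,81.132) → (33.672,126.226), returning to the start.

Shape 2 is a cubic bezier drawn with `<path>`. Its stroke #000000 means engrave at S353, F3692. After flipping Y the toolpath is (93.481,76.749) → (94.789,77.849) → (94.338,70.600) → (92.856,58.688) → (91.072,45.804) → (89.717,35.636) → (89.519,31.872).

Shape 3 is a regular polygon drawn with `<polygon>`. Its stroke #000000 means engrave at S353, F3692. After flipping Y the toolpath is (181.009,115.637) → (177.152,92.602) → (156.738,81.255) → (135.138,90.141) → (128.619,112.569) → (142.088,131.649) → (165.404,133.015) → (181.009,115.637), returning to the start.

Shape 4 is a line segment drawn with `<line>`. Its stroke #000000 means engrave at S353, F3692. After flipping Y the toolpath is (64.826,41.841) → (153.859,135.574).

Shape 5 is a line segment drawn with `<line>`. Its stroke #000000 means engrave at S353, F3692. After flipping Y the toolpath is (144.740,90.577) → (64.842,35.465).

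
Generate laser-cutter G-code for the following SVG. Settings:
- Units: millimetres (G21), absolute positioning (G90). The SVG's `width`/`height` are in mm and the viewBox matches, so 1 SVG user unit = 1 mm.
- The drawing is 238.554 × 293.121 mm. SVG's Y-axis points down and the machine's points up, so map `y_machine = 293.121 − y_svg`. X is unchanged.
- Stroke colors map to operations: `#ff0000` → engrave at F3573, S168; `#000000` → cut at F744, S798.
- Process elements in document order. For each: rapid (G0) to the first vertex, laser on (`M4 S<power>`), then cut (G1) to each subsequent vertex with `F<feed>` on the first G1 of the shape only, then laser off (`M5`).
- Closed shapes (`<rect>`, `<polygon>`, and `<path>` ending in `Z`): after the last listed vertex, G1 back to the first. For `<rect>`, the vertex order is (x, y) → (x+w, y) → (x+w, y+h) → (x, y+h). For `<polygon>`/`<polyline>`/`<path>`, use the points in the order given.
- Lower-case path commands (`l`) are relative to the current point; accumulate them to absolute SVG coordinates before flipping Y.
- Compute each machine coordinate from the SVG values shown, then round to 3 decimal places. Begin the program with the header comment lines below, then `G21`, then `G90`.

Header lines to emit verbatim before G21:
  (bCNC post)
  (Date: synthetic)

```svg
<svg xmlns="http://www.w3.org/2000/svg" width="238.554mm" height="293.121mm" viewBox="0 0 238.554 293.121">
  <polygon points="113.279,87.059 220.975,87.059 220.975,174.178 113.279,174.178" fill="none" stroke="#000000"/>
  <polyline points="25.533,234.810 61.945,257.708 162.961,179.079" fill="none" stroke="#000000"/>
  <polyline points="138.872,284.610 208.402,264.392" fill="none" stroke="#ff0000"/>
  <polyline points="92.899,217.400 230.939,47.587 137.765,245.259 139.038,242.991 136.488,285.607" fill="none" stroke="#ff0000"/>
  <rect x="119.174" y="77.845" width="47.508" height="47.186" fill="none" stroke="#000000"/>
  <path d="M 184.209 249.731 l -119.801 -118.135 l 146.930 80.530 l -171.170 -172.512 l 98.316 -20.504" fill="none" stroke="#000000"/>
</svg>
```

(bCNC post)
(Date: synthetic)
G21
G90
G0 X113.279 Y206.062
M4 S798
G1 X220.975 Y206.062 F744
G1 X220.975 Y118.943
G1 X113.279 Y118.943
G1 X113.279 Y206.062
M5
G0 X25.533 Y58.311
M4 S798
G1 X61.945 Y35.413 F744
G1 X162.961 Y114.042
M5
G0 X138.872 Y8.511
M4 S168
G1 X208.402 Y28.729 F3573
M5
G0 X92.899 Y75.721
M4 S168
G1 X230.939 Y245.534 F3573
G1 X137.765 Y47.862
G1 X139.038 Y50.130
G1 X136.488 Y7.514
M5
G0 X119.174 Y215.276
M4 S798
G1 X166.682 Y215.276 F744
G1 X166.682 Y168.090
G1 X119.174 Y168.090
G1 X119.174 Y215.276
M5
G0 X184.209 Y43.390
M4 S798
G1 X64.408 Y161.525 F744
G1 X211.338 Y80.995
G1 X40.168 Y253.507
G1 X138.484 Y274.011
M5

Since the viewBox matches the mm dimensions, user units are millimetres directly. The only transform is the Y-flip y_m = 293.121 − y_svg.

Shape 1 is a rectangle drawn with `<polygon>`. Its stroke #000000 means cut at S798, F744. After flipping Y the toolpath is (113.279,206.062) → (220.975,206.062) → (220.975,118.943) → (113.279,118.943) → (113.279,206.062), returning to the start.

Shape 2 is a open polyline drawn with `<polyline>`. Its stroke #000000 means cut at S798, F744. After flipping Y the toolpath is (25.533,58.311) → (61.945,35.413) → (162.961,114.042).

Shape 3 is a line segment drawn with `<polyline>`. Its stroke #ff0000 means engrave at S168, F3573. After flipping Y the toolpath is (138.872,8.511) → (208.402,28.729).

Shape 4 is a open polyline drawn with `<polyline>`. Its stroke #ff0000 means engrave at S168, F3573. After flipping Y the toolpath is (92.899,75.721) → (230.939,245.534) → (137.765,47.862) → (139.038,50.130) → (136.488,7.514).

Shape 5 is a rectangle drawn with `<rect>`. Its stroke #000000 means cut at S798, F744. After flipping Y the toolpath is (119.174,215.276) → (166.682,215.276) → (166.682,168.090) → (119.174,168.090) → (119.174,215.276), returning to the start.

Shape 6 is a open polyline drawn with `<path>`. Its stroke #000000 means cut at S798, F744. After flipping Y the toolpath is (184.209,43.390) → (64.408,161.525) → (211.338,80.995) → (40.168,253.507) → (138.484,274.011).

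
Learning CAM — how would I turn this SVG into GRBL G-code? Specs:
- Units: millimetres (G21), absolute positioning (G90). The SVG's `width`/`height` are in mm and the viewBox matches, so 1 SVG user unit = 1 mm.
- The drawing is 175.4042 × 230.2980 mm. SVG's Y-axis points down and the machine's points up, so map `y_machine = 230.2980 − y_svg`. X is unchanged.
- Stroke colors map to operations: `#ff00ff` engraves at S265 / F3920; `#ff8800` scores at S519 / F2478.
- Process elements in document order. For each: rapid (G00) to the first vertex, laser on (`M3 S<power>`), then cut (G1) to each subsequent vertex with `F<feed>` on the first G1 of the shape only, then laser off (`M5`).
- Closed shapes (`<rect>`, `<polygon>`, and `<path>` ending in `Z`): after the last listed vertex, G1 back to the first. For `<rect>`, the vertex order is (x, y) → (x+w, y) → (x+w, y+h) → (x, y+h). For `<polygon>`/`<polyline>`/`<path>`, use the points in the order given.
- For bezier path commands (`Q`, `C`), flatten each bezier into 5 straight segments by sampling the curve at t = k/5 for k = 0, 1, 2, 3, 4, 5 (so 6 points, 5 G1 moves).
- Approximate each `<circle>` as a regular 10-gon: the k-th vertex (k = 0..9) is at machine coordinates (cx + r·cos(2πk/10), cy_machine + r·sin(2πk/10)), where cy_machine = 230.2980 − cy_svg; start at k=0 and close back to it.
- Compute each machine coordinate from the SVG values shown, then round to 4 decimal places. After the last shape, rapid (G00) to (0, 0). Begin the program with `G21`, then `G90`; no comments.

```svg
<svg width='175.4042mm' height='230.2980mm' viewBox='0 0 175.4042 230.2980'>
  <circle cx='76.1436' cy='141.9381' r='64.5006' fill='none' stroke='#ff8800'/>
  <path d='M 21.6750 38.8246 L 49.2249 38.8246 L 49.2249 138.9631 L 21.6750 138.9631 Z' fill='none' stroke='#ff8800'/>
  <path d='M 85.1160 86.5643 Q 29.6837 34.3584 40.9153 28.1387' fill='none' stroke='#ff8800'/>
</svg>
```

G21
G90
G00 X140.6442 Y88.3599
M3 S519
G1 X128.3257 Y126.2724 F2478
G1 X96.0754 Y149.7036
G1 X56.2118 Y149.7036
G1 X23.9615 Y126.2724
G1 X11.6430 Y88.3599
G1 X23.9615 Y50.4474
G1 X56.2118 Y27.0162
G1 X96.0754 Y27.0162
G1 X128.3257 Y50.4474
G1 X140.6442 Y88.3599
M5
G00 X21.6750 Y191.4734
M3 S519
G1 X49.2249 Y191.4734 F2478
G1 X49.2249 Y91.3349
G1 X21.6750 Y91.3349
G1 X21.6750 Y191.4734
M5
G00 X85.1160 Y143.7337
M3 S519
G1 X65.6096 Y162.7766 F2478
G1 X51.4364 Y178.1406
G1 X42.5962 Y189.8257
G1 X39.0892 Y197.8320
G1 X40.9153 Y202.1593
M5
G00 X0.0000 Y0.0000

Since the viewBox matches the mm dimensions, user units are millimetres directly. The only transform is the Y-flip y_m = 230.2980 − y_svg.

Shape 1 is a circle drawn with `<circle>`. Its stroke #ff8800 means score at S519, F2478. After flipping Y the toolpath is (140.6442,88.3599) → (128.3257,126.2724) → (96.0754,149.7036) → (56.2118,149.7036) → (23.9615,126.2724) → (11.6430,88.3599) → (23.9615,50.4474) → (56.2118,27.0162) → (96.0754,27.0162) → (128.3257,50.4474) → (140.6442,88.3599), returning to the start.

Shape 2 is a rectangle drawn with `<path>`. Its stroke #ff8800 means score at S519, F2478. After flipping Y the toolpath is (21.6750,191.4734) → (49.2249,191.4734) → (49.2249,91.3349) → (21.6750,91.3349) → (21.6750,191.4734), returning to the start.

Shape 3 is a quadratic bezier drawn with `<path>`. Its stroke #ff8800 means score at S519, F2478. After flipping Y the toolpath is (85.1160,143.7337) → (65.6096,162.7766) → (51.4364,178.1406) → (42.5962,189.8257) → (39.0892,197.8320) → (40.9153,202.1593).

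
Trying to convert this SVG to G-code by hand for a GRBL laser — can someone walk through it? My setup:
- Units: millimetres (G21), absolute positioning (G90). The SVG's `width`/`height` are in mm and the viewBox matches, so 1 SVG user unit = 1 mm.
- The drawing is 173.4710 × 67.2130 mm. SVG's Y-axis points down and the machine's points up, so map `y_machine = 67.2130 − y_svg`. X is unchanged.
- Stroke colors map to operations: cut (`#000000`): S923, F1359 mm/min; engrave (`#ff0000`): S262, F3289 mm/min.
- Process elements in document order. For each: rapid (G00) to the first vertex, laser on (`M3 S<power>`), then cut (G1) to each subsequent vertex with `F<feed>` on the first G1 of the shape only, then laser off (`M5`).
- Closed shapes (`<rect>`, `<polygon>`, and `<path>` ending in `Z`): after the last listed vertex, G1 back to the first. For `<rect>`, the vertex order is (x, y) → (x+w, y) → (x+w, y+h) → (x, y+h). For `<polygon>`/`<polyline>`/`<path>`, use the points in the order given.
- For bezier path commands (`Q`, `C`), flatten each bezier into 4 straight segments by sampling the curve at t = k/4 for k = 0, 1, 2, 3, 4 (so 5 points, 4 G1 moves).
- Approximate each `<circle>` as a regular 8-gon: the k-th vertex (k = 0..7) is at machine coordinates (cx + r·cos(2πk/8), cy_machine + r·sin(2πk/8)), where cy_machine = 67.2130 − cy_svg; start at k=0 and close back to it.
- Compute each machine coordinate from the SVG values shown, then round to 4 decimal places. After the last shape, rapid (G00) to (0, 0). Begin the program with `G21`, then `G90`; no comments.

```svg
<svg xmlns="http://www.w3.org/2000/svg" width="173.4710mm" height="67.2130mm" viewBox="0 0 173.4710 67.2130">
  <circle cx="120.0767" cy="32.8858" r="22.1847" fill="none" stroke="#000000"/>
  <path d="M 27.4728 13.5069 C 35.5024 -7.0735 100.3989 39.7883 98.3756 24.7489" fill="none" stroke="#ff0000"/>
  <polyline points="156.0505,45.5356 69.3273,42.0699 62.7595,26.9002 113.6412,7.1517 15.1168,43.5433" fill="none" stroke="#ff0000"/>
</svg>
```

1 u = 1 mm; y_m = 67.2130 − y.

[1] `<circle>` circle, #000000→cut S923 F1359: (142.2614,34.3272) → (135.7637,50.0142) → (120.0767,56.5119) → (104.3897,50.0142) → (97.8920,34.3272) → (104.3897,18.6402) → (120.0767,12.1425) → (135.7637,18.6402) → (142.2614,34.3272) (closed)

[2] `<path>` cubic bezier, #ff0000→engrave S262 F3289: (27.4728,53.7061) → (42.2234,58.5170) → (66.6940,50.1630) → (89.2798,40.7700) → (98.3756,42.4641)

[3] `<polyline>` open polyline, #ff0000→engrave S262 F3289: (156.0505,21.6774) → (69.3273,25.1431) → (62.7595,40.3128) → (113.6412,60.0613) → (15.1168,23.6697)

G21
G90
G00 X142.2614 Y34.3272
M3 S923
G1 X135.7637 Y50.0142 F1359
G1 X120.0767 Y56.5119
G1 X104.3897 Y50.0142
G1 X97.8920 Y34.3272
G1 X104.3897 Y18.6402
G1 X120.0767 Y12.1425
G1 X135.7637 Y18.6402
G1 X142.2614 Y34.3272
M5
G00 X27.4728 Y53.7061
M3 S262
G1 X42.2234 Y58.5170 F3289
G1 X66.6940 Y50.1630
G1 X89.2798 Y40.7700
G1 X98.3756 Y42.4641
M5
G00 X156.0505 Y21.6774
M3 S262
G1 X69.3273 Y25.1431 F3289
G1 X62.7595 Y40.3128
G1 X113.6412 Y60.0613
G1 X15.1168 Y23.6697
M5
G00 X0.0000 Y0.0000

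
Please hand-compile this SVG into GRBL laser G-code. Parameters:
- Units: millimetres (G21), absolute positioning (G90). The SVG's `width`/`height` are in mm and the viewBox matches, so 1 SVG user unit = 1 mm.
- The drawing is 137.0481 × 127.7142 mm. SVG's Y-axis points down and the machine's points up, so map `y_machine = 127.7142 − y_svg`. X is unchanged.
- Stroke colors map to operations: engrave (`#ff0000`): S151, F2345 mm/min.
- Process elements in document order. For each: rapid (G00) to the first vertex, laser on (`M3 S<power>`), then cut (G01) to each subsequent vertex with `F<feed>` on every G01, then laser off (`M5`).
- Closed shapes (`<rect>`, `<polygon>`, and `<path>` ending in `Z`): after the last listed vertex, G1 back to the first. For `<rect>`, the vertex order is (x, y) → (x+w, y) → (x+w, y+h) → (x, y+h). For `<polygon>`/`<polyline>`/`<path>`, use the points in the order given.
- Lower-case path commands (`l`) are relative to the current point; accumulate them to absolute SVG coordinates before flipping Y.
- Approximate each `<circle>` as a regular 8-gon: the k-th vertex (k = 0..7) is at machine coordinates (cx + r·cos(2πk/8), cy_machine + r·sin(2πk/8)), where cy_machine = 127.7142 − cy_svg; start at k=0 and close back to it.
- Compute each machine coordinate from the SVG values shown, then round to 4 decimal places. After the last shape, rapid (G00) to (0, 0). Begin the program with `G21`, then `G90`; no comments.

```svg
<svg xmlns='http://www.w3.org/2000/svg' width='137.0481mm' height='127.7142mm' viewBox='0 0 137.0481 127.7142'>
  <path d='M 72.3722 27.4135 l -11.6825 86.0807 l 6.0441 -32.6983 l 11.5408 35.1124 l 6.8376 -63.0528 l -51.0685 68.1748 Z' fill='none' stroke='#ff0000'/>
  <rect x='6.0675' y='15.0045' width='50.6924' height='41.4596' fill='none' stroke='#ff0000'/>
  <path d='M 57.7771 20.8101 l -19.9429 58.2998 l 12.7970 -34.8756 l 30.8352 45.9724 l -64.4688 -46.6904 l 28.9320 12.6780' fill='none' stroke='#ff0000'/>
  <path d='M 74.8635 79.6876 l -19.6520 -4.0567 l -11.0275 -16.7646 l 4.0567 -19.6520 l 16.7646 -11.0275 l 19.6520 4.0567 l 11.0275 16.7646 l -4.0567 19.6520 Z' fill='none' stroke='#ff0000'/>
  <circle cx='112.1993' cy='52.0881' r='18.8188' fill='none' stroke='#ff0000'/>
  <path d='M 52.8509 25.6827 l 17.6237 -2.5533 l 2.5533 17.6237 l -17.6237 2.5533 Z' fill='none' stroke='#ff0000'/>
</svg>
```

1 u = 1 mm; y_m = 127.7142 − y.

[1] `<path>` closed polygon, #ff0000→engrave S151 F2345: (72.3722,100.3007) → (60.6897,14.2200) → (66.7338,46.9183) → (78.2746,11.8059) → (85.1122,74.8587) → (34.0437,6.6839) → (72.3722,100.3007) (closed)

[2] `<rect>` rectangle, #ff0000→engrave S151 F2345: (6.0675,112.7097) → (56.7599,112.7097) → (56.7599,71.2501) → (6.0675,71.2501) → (6.0675,112.7097) (closed)

[3] `<path>` open polyline, #ff0000→engrave S151 F2345: (57.7771,106.9041) → (37.8342,48.6043) → (50.6312,83.4799) → (81.4664,37.5075) → (16.9976,84.1979) → (45.9296,71.5199)

[4] `<path>` regular polygon, #ff0000→engrave S151 F2345: (74.8635,48.0266) → (55.2115,52.0833) → (44.1840,68.8479) → (48.2407,88.4999) → (65.0053,99.5274) → (84.6573,95.4707) → (95.6848,78.7061) → (91.6281,59.0541) → (74.8635,48.0266) (closed)

[5] `<circle>` circle, #ff0000→engrave S151 F2345: (131.0181,75.6261) → (125.5062,88.9330) → (112.1993,94.4449) → (98.8924,88.9330) → (93.3805,75.6261) → (98.8924,62.3192) → (112.1993,56.8073) → (125.5062,62.3192) → (131.0181,75.6261) (closed)

[6] `<path>` regular polygon, #ff0000→engrave S151 F2345: (52.8509,102.0315) → (70.4746,104.5848) → (73.0279,86.9611) → (55.4042,84.4078) → (52.8509,102.0315) (closed)

G21
G90
G00 X72.3722 Y100.3007
M3 S151
G01 X60.6897 Y14.2200 F2345
G01 X66.7338 Y46.9183 F2345
G01 X78.2746 Y11.8059 F2345
G01 X85.1122 Y74.8587 F2345
G01 X34.0437 Y6.6839 F2345
G01 X72.3722 Y100.3007 F2345
M5
G00 X6.0675 Y112.7097
M3 S151
G01 X56.7599 Y112.7097 F2345
G01 X56.7599 Y71.2501 F2345
G01 X6.0675 Y71.2501 F2345
G01 X6.0675 Y112.7097 F2345
M5
G00 X57.7771 Y106.9041
M3 S151
G01 X37.8342 Y48.6043 F2345
G01 X50.6312 Y83.4799 F2345
G01 X81.4664 Y37.5075 F2345
G01 X16.9976 Y84.1979 F2345
G01 X45.9296 Y71.5199 F2345
M5
G00 X74.8635 Y48.0266
M3 S151
G01 X55.2115 Y52.0833 F2345
G01 X44.1840 Y68.8479 F2345
G01 X48.2407 Y88.4999 F2345
G01 X65.0053 Y99.5274 F2345
G01 X84.6573 Y95.4707 F2345
G01 X95.6848 Y78.7061 F2345
G01 X91.6281 Y59.0541 F2345
G01 X74.8635 Y48.0266 F2345
M5
G00 X131.0181 Y75.6261
M3 S151
G01 X125.5062 Y88.9330 F2345
G01 X112.1993 Y94.4449 F2345
G01 X98.8924 Y88.9330 F2345
G01 X93.3805 Y75.6261 F2345
G01 X98.8924 Y62.3192 F2345
G01 X112.1993 Y56.8073 F2345
G01 X125.5062 Y62.3192 F2345
G01 X131.0181 Y75.6261 F2345
M5
G00 X52.8509 Y102.0315
M3 S151
G01 X70.4746 Y104.5848 F2345
G01 X73.0279 Y86.9611 F2345
G01 X55.4042 Y84.4078 F2345
G01 X52.8509 Y102.0315 F2345
M5
G00 X0.0000 Y0.0000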